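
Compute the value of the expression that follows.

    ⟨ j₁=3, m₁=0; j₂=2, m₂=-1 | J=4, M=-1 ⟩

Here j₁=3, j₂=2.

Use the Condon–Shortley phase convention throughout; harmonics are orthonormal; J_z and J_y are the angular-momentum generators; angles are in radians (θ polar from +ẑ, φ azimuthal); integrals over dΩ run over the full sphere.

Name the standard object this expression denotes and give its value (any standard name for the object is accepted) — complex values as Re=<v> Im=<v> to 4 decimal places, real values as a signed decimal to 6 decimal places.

This is a Clebsch–Gordan (vector-coupling) coefficient.
j₁+j₂−J=1  J+j₁−j₂=5  J−j₁+j₂=3  j₁+j₂+J+1=10
(j₁±m₁, j₂±m₂, J±M) = (3,3,1,3,3,5)
P² = 1944/7
sum k=0..1:
  [0] +1/24 = 1/24
  [1] −1/72 = -1/72
S = 1/36
C² = P²·S² = 3/14 ; C = +0.462910

Clebsch–Gordan coefficient, +√(3/14) ≈ +0.462910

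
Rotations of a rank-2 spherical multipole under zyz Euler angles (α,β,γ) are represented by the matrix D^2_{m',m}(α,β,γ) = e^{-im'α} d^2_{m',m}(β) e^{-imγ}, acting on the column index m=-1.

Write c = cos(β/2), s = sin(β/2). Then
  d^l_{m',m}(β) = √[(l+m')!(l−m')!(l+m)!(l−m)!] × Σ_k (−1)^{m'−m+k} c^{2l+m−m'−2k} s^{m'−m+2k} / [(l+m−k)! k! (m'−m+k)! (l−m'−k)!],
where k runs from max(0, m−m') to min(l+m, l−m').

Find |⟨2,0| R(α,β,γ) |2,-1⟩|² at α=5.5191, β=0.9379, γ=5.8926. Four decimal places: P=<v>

P=0.3412

First d^2_{0,-1}(β=0.9379), then the phase factors e^{-i(0)α} and e^{-i(-1)γ}:
Half-angle: c=0.892043, s=0.451950. N=√(2·2·1·6)=4.898979
k: max(0,(-1)−(0))=0 … min(2+(-1),2−(0))=1
  k=0: (−1)^1·4.8990/(2)·0.8920^3·0.4519^1 = -0.785821
  k=1: (−1)^2·4.8990/(2)·0.8920^1·0.4519^3 = +0.201712
d^2_{0,-1}(0.9379) = -0.785821 +0.201712 = -0.584109
|D^2_{0,-1}|² = |d^2_{0,-1}(β)|² = (-0.584109)² = 0.341183 (the z-rotation phases have unit modulus)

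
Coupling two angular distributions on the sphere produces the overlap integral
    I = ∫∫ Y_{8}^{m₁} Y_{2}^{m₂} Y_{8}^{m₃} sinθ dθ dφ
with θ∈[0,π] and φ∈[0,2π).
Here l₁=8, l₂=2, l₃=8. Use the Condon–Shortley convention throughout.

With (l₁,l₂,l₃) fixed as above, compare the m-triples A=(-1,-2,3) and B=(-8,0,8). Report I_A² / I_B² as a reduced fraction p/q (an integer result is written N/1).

Same 8,2,8: normalisation and zero-m 3j drop out of the ratio.
A: Δ: 2! 14! 2! / 19! → 1/348840; sum: t=0:+1/174182400 = 1/174182400; 3j²(8 2 8; -1 -2 3) = Δ·Π!·Σ² = 77/3876  (sign -1)
B: Δ: 2! 14! 2! / 19! → 1/348840; sum: t=2:+1/348713164800 = 1/348713164800; 3j²(8 2 8; -8 0 8) = Δ·Π!·Σ² = 40/969  (sign +1)
I_A²/I_B² = (77/3876)/(40/969) = 77/160

77/160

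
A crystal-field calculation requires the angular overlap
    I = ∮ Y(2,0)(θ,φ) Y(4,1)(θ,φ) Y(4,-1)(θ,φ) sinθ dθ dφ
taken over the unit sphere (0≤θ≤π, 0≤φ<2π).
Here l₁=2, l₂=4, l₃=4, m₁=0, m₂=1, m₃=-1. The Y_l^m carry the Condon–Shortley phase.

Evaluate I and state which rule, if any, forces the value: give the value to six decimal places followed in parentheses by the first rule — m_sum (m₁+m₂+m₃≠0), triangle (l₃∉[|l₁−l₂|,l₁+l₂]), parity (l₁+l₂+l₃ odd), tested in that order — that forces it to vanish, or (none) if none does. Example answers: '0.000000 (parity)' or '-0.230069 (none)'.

-0.139264 (none)

Checks pass: Σm=0; 10 even; l₃=4∈[2,6].
(2·2+1)(2·4+1)(2·4+1) = 405
Δ: 2! 2! 6! / 11! → 1/13860
sum: t=0:+1/192 t=1:−1/36 t=2:+1/192 = -5/288
3j²(2 4 4; 0 0 0) = Δ·Π!·Σ² = 20/693  (sign -1)
sum: t=0:+1/480 t=1:−1/48 t=2:+1/144 = -17/1440
3j²(2 4 4; 0 1 -1) = Δ·Π!·Σ² = 289/13860  (sign +1)
combine: 4πI² = 405·20/693·289/13860 = 1445/5929
take √, sign -1: I = -0.13926381
No selection rule forces the value: the integral is nonzero (none).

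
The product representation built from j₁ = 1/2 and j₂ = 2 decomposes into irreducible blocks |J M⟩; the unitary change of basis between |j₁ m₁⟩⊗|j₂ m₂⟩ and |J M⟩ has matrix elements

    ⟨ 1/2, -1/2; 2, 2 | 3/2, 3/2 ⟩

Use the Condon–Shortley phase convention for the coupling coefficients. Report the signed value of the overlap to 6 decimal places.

j₁+j₂−J=1  J+j₁−j₂=0  J−j₁+j₂=3  j₁+j₂+J+1=5
(j₁±m₁, j₂±m₂, J±M) = (0,1,4,0,3,0)
P² = 144/5
sum k=1..1:
  [1] −1/6 = -1/6
S = -1/6
C² = P²·S² = 4/5 ; C = -0.894427

−√(4/5) ≈ -0.894427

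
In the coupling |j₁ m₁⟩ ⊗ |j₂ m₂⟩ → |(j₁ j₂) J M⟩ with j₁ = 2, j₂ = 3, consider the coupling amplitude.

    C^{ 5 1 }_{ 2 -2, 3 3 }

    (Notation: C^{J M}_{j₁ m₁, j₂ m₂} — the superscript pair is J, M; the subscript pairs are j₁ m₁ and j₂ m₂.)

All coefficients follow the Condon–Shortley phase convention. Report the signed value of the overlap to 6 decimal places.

+√(1/210) ≈ +0.069007

√[11·0!4!6!/11! · 0!4!6!0!6!4!] = √(9953280/7)
  +(−1)^0/∏(0,0,4,6,0,0)! = 1/17280  (running 1/17280)
⟨..|..⟩ = √(9953280/7)·(1/17280) = +0.069007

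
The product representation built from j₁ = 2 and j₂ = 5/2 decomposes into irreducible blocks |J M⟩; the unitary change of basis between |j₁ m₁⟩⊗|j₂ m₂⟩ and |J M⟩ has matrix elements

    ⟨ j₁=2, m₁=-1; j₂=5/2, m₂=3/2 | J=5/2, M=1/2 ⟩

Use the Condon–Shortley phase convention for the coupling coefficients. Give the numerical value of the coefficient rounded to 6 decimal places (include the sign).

√[6·2!2!3!/8! · 1!3!4!1!3!2!] = √(216/35)
  +(−1)^1/∏(1,1,2,3,0,0)! = -1/12  (running -1/12)
  +(−1)^2/∏(2,0,1,2,1,1)! = 1/4  (running 1/6)
⟨..|..⟩ = √(216/35)·(1/6) = +0.414039

+0.414039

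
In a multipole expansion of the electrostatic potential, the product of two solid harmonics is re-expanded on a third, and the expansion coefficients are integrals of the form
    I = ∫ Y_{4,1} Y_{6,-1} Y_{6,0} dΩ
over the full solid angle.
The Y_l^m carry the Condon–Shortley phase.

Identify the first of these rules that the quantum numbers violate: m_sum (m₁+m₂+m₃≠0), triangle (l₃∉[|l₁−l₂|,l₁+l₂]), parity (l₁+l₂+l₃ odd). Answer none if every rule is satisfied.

m₁+m₂+m₃ = 1 − 1 + 0 = 0  ✓
triangle: |4−6|=2 ≤ l₃=6 ≤ 4+6=10  ✓
parity: l₁+l₂+l₃ = 16 is even  ✓

none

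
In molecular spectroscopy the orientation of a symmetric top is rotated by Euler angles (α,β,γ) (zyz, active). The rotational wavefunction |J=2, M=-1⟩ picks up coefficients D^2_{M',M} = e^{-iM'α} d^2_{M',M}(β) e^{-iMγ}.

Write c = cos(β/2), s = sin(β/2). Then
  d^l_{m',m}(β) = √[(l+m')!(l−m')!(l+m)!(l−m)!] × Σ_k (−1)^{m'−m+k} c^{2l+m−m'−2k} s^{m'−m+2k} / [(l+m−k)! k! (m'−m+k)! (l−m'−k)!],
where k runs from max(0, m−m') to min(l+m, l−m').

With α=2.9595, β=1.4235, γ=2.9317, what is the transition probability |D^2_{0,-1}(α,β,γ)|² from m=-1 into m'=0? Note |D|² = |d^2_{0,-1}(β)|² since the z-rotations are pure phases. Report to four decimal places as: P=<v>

Split into d^2_{0,-1}(β=1.4235) × two z-phases.
Half-angle: c=0.757220, s=0.653160. N=√(2·2·1·6)=4.898979
Admissible k: 0..1 (factorial args all ≥0)
  k=0: (−1)^1·4.8990/(2)·0.7572^3·0.6532^1 = -0.694643
  k=1: (−1)^2·4.8990/(2)·0.7572^1·0.6532^3 = +0.516840
d^2_{0,-1}(1.4235) = -0.694643 +0.516840 = -0.177802
|D^2_{0,-1}|² = |d^2_{0,-1}(β)|² = (-0.177802)² = 0.031614 (the z-rotation phases have unit modulus)

P=0.0316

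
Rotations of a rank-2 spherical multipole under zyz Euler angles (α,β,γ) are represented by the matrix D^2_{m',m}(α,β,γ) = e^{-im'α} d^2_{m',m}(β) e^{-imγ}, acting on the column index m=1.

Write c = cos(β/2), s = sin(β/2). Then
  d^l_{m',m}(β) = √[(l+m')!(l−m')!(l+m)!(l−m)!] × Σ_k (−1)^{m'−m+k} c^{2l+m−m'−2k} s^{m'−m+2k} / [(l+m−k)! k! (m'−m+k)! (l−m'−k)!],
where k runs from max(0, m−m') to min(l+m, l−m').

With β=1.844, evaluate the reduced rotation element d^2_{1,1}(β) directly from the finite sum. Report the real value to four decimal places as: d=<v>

d=-0.5621

d^2_{1,1}(β=1.8440) via the finite sum:
With c≡cos(β/2)=0.604228 and s≡sin(β/2)=0.796812, N=[6·1·6·1]^{1/2}=6.000000
The bounds max(0,m−m')=0 and min(l+m,l−m')=1 give 2 terms
  k=0: (−1)^0·6.0000/(6)·0.6042^4·0.7968^0 = +0.133292
  k=1: (−1)^1·6.0000/(2)·0.6042^2·0.7968^2 = -0.695399
d^2_{1,1}(1.8440) = +0.133292 -0.695399 = -0.562107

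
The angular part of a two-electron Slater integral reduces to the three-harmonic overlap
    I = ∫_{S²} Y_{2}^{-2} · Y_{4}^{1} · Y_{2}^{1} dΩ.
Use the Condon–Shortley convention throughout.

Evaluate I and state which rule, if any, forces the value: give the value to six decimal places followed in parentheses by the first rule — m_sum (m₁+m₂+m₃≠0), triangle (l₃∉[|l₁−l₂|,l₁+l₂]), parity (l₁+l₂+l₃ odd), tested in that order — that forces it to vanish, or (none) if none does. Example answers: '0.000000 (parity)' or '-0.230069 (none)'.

-0.090112 (none)

Checks pass: Σm=0; 8 even; l₃=2∈[2,6].
(2·2+1)(2·4+1)(2·2+1) = 225
Δ: 4! 0! 4! / 9! → 1/630
sum: t=2:+1/16 = 1/16
3j²(2 4 2; 0 0 0) = Δ·Π!·Σ² = 2/35  (sign +1)
sum: t=4:+1/144 = 1/144
3j²(2 4 2; -2 1 1) = Δ·Π!·Σ² = 1/126  (sign -1)
combine: 4πI² = 225·2/35·1/126 = 5/49
take √, sign -1: I = -0.09011188
No selection rule forces the value: the integral is nonzero (none).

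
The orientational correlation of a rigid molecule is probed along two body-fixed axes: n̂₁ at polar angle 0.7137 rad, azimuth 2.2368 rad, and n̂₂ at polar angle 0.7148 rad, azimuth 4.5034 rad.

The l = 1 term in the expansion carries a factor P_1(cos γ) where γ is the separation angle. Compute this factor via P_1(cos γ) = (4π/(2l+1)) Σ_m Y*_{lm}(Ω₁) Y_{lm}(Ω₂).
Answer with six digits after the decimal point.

0.295859

Addition theorem: P_1(cos γ) = (4π/3) Σ_m Y*_{lm}(Ω₁) Y_{lm}(Ω₂), m = −1…1:
  term(m=-1) = (-0.032832, -0.039313)   from Y*(Ω₁)=(-0.139740, 0.177839), Y(Ω₂)=(-0.046984, 0.221532)
  term(m=+0) = (0.136294, 0.000000)   from Y*(Ω₁)=(0.369357, -0.000000), Y(Ω₂)=(0.369005, 0.000000)
  term(m=+1) = (-0.032832, 0.039313)   from Y*(Ω₁)=(0.139740, 0.177839), Y(Ω₂)=(0.046984, 0.221532)
Σ over m = (0.070631, 0.000000); ×(4π/3) → (0.295859, 0.000000). Real part: 0.295859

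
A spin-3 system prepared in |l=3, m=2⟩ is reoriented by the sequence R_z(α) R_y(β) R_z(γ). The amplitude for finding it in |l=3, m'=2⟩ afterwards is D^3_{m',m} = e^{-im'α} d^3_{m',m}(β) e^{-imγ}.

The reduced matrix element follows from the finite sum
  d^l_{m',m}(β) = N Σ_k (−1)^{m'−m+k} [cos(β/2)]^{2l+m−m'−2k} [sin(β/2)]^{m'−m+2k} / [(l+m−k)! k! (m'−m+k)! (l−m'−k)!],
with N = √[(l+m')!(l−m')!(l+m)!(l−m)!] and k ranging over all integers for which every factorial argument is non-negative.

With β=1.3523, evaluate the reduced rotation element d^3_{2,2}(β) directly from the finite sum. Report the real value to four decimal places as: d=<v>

d^3_{2,2}(β=1.3523) via the finite sum:
c=cos(1.352300/2)=0.779988, s=sin(1.352300/2)=0.625795; N=√[120·1·120·1]=120.000000
The bounds max(0,m−m')=0 and min(l+m,l−m')=1 give 2 terms
  k=0: (−1)^0·120.0000/(120)·0.7800^6·0.6258^0 = +0.225178
  k=1: (−1)^1·120.0000/(24)·0.7800^4·0.6258^2 = -0.724745
d^3_{2,2}(1.3523) = +0.225178 -0.724745 = -0.499566

d=-0.4996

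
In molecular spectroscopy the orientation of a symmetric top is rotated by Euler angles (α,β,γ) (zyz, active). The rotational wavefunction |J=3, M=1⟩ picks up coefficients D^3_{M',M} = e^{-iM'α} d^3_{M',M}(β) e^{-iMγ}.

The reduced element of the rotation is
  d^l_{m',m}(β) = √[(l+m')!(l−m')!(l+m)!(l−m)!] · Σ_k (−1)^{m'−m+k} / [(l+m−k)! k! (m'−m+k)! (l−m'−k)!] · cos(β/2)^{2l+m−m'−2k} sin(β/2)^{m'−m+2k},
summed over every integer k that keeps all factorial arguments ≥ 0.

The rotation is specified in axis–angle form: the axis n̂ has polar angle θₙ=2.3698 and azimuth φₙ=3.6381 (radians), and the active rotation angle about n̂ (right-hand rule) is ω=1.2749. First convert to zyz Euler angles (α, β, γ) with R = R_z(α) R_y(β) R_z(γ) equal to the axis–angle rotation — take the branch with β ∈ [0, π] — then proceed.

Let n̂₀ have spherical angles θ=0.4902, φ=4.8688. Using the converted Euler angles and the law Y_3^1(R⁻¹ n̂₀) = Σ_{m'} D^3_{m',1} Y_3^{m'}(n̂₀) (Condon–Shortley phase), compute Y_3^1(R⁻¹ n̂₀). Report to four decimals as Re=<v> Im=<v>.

Re=0.2036 Im=-0.1153

Axis–angle → zyz. n̂ = (sinθₙcosφₙ, sinθₙsinφₙ, cosθₙ) = (-0.613209, -0.332222, -0.716662), ω = 1.2749.
R = I cosω + sinω [n̂]ₓ + (1−cosω) n̂n̂ᵀ gives
  R = [+0.557974, +0.829833, -0.006467; -0.541200, +0.369785, +0.755223; +0.629101, -0.417895, +0.655436]
β = atan2(√(R₁₃²+R₂₃²), R₃₃) = 0.856037; α = atan2(R₂₃, R₁₃) mod 2π = 1.579359; γ = atan2(R₃₂, −R₃₁) mod 2π = 3.727937
Need the full column D^3_{m',1} for m'=−3..3 at α=1.5794, β=0.8560, γ=3.7279.
cos(β/2)=0.909790, sin(β/2)=0.415069
d^3_{-3,1}: single k=4 term ⇒ +0.095150;  D = +0.050595+0.080583i
d^3_{-2,1}: k∈[3..4] ⇒ +0.340576 -0.035444 = +0.305132;  D = +0.257019-0.164458i
d^3_{-1,1}: k∈[2..4] ⇒ +0.708200 -0.196541 +0.005114 = +0.516773;  D = -0.282244-0.432889i
d^3_{0,1}: k∈[1..3] ⇒ +0.896224 -0.559623 +0.038827 = +0.375428;  D = -0.312719+0.207731i
d^3_{1,1}: k∈[0..2] ⇒ +0.567083 -0.944267 +0.147406 = -0.229778;  D = -0.128775-0.190302i
d^3_{2,1}: k∈[0..1] ⇒ -0.818137 +0.340576 = -0.477561;  D = -0.393210+0.271017i
d^3_{3,1}: single k=0 term ⇒ +0.457141;  D = -0.262643-0.374162i
Y_3^{m'}(θ=0.4902,φ=4.8688) and Σ D·Y over m':
  (+0.0506+0.0806i)·(-0.0197-0.0388i)  (+0.2570-0.1645i)·(-0.1902+0.0615i)  (-0.2822-0.4329i)·(+0.0685+0.4346i)  (-0.3127+0.2077i)·(+0.2936+0.0000i)  (-0.1288-0.1903i)·(-0.0685+0.4346i)  (-0.3932+0.2710i)·(-0.1902-0.0615i)  (-0.2626-0.3742i)·(+0.0197-0.0388i)
Y_3^1(R⁻¹ n̂) = +0.203633-0.115266i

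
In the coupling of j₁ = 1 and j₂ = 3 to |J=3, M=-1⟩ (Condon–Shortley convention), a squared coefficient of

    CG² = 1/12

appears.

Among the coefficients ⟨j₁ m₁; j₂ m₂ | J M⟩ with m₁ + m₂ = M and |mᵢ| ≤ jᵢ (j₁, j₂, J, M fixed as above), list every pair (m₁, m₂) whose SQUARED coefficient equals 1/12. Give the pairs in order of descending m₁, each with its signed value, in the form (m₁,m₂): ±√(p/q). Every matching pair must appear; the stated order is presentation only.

(0,-1): +√(1/12)

Admissible pairs with m₁+m₂ = M = -1: (-1,0), (0,-1), (1,-2)
  (m₁,m₂)=(1,-2): CG² = 5/12, CG = +√(5/12)
  (m₁,m₂)=(0,-1): CG² = 1/12, CG = +√(1/12)   ← matches the target
  (m₁,m₂)=(-1,0): CG² = 1/2, CG = −√(1/2)
Pairs with CG² = 1/12: (0,-1): +√(1/12)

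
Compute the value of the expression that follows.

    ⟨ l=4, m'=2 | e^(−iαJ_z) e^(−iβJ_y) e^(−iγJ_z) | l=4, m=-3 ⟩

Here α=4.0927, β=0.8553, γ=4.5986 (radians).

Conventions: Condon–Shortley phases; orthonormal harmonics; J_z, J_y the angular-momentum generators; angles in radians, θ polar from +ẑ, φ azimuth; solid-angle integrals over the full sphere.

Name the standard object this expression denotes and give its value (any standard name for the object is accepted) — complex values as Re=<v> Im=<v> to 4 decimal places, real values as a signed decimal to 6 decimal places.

This is a Wigner D-matrix element — the rotation-matrix element ⟨l m'| R(α,β,γ) |l m⟩ in the angular-momentum basis.
First d^4_{2,-3}(β=0.8553), then the phase factors e^{-i(2)α} and e^{-i(-3)γ}:
With c≡cos(β/2)=0.909943 and s≡sin(β/2)=0.414734, N=[720·2·1·5040]^{1/2}=2693.993318
k: max(0,(-3)−(2))=0 … min(4+(-3),4−(2))=1
  k=0: (−1)^5·2693.9933/(240)·0.9099^3·0.4147^5 = -0.103770
  k=1: (−1)^6·2693.9933/(720)·0.9099^1·0.4147^7 = +0.007186
d^4_{2,-3}(0.8553) = -0.103770 +0.007186 = -0.096585
D = (-0.325385-0.945582i)·(-0.096585)·(+0.334775+0.942298i) = -0.075538+0.060188i

Wigner D-matrix element, Re=-0.0755 Im=0.0602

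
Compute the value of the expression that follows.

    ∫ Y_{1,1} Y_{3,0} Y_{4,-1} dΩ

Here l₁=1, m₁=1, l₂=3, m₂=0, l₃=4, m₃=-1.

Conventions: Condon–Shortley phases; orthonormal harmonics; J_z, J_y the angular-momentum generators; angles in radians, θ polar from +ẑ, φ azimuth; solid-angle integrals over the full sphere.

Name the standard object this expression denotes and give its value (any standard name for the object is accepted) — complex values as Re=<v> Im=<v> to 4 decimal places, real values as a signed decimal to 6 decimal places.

Gaunt coefficient, -0.194664

This is a Gaunt coefficient — the integral of a triple product of spherical harmonics over the sphere.
m-sum 0 ✓  L=8 even ✓  2≤4≤4 ✓
Π(2lᵢ+1) = 3×7×9 = 189
triangle coeff Δ(1,3,4) = 1/252
Σ_t [0,0]: t=0:+1/36 = 1/36
(3j)²=4/63 [(1 3 4; 0 0 0)], sign=+1
Σ_t [0,0]: t=0:+1/72 = 1/72
(3j)²=5/126 [(1 3 4; 1 0 -1)], sign=-1
⇒ 4πI² = 10/21
I = (-1)√(10/21/(4π)) = -0.19466390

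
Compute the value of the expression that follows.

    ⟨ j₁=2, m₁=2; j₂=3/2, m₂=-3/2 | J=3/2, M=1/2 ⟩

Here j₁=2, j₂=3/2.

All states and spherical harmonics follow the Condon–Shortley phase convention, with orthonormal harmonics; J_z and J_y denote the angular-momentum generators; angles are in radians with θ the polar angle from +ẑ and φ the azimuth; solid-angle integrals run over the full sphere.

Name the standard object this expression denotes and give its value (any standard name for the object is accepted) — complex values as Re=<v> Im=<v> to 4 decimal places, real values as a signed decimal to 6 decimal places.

This is a Clebsch–Gordan (vector-coupling) coefficient.
j₁+j₂−J=2  J+j₁−j₂=2  J−j₁+j₂=1  j₁+j₂+J+1=6
(j₁±m₁, j₂±m₂, J±M) = (4,0,0,3,2,1)
P² = 32/5
sum k=0..0:
  [0] +1/4 = 1/4
S = 1/4
C² = P²·S² = 2/5 ; C = +0.632456

Clebsch–Gordan coefficient, +√(2/5) ≈ +0.632456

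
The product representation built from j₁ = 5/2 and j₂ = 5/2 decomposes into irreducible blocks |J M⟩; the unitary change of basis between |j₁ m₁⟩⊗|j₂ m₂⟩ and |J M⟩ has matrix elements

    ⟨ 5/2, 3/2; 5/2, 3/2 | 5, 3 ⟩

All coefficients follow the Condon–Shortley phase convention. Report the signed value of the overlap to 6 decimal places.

j₁+j₂−J=0  J+j₁−j₂=5  J−j₁+j₂=5  j₁+j₂+J+1=11
(j₁±m₁, j₂±m₂, J±M) = (4,1,4,1,8,2)
P² = 184320
sum k=0..0:
  [0] +1/576 = 1/576
S = 1/576
C² = P²·S² = 5/9 ; C = +0.745356

+0.745356  (= +√(5/9))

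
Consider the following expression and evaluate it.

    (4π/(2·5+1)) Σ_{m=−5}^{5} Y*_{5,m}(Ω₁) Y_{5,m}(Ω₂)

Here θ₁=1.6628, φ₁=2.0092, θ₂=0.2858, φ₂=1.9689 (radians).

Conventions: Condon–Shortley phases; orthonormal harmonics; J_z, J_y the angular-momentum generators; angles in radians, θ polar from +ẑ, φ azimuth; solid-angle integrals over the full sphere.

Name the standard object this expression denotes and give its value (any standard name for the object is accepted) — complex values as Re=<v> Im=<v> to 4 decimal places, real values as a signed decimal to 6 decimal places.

Legendre polynomial (addition theorem), +0.300466

This sum is the spherical-harmonic addition theorem: it equals the Legendre polynomial P_l(cos γ) of the angle γ between the two directions.
Summing Y*_{l m}(θ₁,φ₁)·Y_{l m}(θ₂,φ₂) over m ∈ [−5, 5]; prefactor 4π/(2·5+1) = 1.142397:
  term(m=-5) = +0.000368+0.000075i   from Y*(Ω₁)=-0.369503-0.264474i, Y(Ω₂)=-0.000755+0.000337i
  term(m=-4) = -0.001164-0.000189i   from Y*(Ω₁)=+0.024103-0.130369i, Y(Ω₂)=-0.000192-0.008894i
  term(m=-3) = -0.017693-0.002150i   from Y*(Ω₁)=-0.305372+0.079794i, Y(Ω₂)=+0.052515+0.020761i
  term(m=-2) = +0.034148+0.002758i   from Y*(Ω₁)=-0.096249-0.115675i, Y(Ω₂)=-0.159232+0.162712i
  term(m=-1) = +0.150143+0.006054i   from Y*(Ω₁)=-0.119587+0.255074i, Y(Ω₂)=-0.206780-0.491679i
  term(m=+0) = -0.068589-0.000000i   from Y*(Ω₁)=-0.154870-0.000000i, Y(Ω₂)=+0.442880+0.000000i
  term(m=+1) = +0.150143-0.006054i   from Y*(Ω₁)=+0.119587+0.255074i, Y(Ω₂)=+0.206780-0.491679i
  term(m=+2) = +0.034148-0.002758i   from Y*(Ω₁)=-0.096249+0.115675i, Y(Ω₂)=-0.159232-0.162712i
  term(m=+3) = -0.017693+0.002150i   from Y*(Ω₁)=+0.305372+0.079794i, Y(Ω₂)=-0.052515+0.020761i
  term(m=+4) = -0.001164+0.000189i   from Y*(Ω₁)=+0.024103+0.130369i, Y(Ω₂)=-0.000192+0.008894i
  term(m=+5) = +0.000368-0.000075i   from Y*(Ω₁)=+0.369503-0.264474i, Y(Ω₂)=+0.000755+0.000337i
Total Σ_m = +0.263014-0.000000i. Multiply by 1.142397: +0.300466-0.000000i. P_5(cos γ) = 0.300466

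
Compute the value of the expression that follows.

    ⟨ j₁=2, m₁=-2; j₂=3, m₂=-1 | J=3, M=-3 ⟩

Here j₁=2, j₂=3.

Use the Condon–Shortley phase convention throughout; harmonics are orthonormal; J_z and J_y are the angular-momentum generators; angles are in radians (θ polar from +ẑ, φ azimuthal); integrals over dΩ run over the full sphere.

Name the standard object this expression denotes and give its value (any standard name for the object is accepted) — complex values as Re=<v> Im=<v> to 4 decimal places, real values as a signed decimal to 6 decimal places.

Clebsch–Gordan coefficient, +√(1/6) ≈ +0.408248

This is a Clebsch–Gordan (vector-coupling) coefficient.
√[7·2!2!4!/9! · 0!4!2!4!0!6!] = √(1536)
  +(−1)^2/∏(2,0,2,0,0,4)! = 1/96  (running 1/96)
⟨..|..⟩ = √(1536)·(1/96) = +0.408248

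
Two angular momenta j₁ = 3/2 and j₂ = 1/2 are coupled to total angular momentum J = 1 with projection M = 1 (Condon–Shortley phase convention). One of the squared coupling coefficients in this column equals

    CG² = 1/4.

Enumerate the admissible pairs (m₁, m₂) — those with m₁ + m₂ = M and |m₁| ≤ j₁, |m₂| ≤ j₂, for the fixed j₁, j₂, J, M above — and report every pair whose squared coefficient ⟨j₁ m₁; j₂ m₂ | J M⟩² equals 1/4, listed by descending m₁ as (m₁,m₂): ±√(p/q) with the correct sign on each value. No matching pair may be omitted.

Admissible pairs with m₁+m₂ = M = 1: (1/2,1/2), (3/2,-1/2)
  (m₁,m₂)=(3/2,-1/2): CG² = 3/4, CG = +√(3/4)
  (m₁,m₂)=(1/2,1/2): CG² = 1/4, CG = −√(1/4)   ← matches the target
Pairs with CG² = 1/4: (1/2,1/2): −√(1/4)

(1/2,1/2): −√(1/4)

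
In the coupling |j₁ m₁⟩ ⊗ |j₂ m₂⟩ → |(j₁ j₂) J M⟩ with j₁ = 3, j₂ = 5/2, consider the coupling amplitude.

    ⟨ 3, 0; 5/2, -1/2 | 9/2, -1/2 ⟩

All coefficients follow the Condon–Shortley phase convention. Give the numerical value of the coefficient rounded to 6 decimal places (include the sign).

triangle: 1!·5!·4!/11! = 2880/39916800
(j±m)!: 3!·3!·2!·3!·4!·5! = 1244160
prefactor² = (2J+1)·Δ·N² = 69120/77
  k=0: +1/(0!·1!·3!·2!·2!·2!) = 1/48
  k=1: −1/(1!·0!·2!·1!·3!·3!) = -1/72
Σ = 1/144  ⇒  CG² = 69120/77·(1/144)² = 10/231
CG = +√(10/231) = +0.208063

+√(10/231) ≈ +0.208063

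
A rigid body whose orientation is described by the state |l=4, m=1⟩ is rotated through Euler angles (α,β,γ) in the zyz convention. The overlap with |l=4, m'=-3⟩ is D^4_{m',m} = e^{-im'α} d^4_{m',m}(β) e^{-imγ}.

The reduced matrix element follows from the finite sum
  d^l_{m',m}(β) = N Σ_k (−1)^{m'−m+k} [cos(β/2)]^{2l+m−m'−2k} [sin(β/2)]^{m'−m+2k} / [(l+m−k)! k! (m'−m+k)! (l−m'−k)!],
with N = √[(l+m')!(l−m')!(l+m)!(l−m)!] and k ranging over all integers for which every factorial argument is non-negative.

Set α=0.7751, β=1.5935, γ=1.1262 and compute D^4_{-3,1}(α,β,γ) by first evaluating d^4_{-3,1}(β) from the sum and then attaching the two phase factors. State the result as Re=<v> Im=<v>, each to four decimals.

Re=0.1116 Im=0.2864

First d^4_{-3,1}(β=1.5935), then the phase factors e^{-i(-3)α} and e^{-i(1)γ}:
c=cos(1.593500/2)=0.699034, s=sin(1.593500/2)=0.715088; N=√[1·5040·120·6]=1904.940944
k: max(0,(1)−(-3))=4 … min(4+(1),4−(-3))=5
  k=4: (−1)^0·1904.9409/(144)·0.6990^4·0.7151^4 = +0.825945
  k=5: (−1)^1·1904.9409/(240)·0.6990^2·0.7151^6 = -0.518590
d^4_{-3,1}(1.5935) = +0.825945 -0.518590 = +0.307355
Attach z-rotation phases: D = e^{-i(-3)(0.7751)}·(+0.307355)·e^{-i(1)(1.1262)} = +0.111630+0.286367i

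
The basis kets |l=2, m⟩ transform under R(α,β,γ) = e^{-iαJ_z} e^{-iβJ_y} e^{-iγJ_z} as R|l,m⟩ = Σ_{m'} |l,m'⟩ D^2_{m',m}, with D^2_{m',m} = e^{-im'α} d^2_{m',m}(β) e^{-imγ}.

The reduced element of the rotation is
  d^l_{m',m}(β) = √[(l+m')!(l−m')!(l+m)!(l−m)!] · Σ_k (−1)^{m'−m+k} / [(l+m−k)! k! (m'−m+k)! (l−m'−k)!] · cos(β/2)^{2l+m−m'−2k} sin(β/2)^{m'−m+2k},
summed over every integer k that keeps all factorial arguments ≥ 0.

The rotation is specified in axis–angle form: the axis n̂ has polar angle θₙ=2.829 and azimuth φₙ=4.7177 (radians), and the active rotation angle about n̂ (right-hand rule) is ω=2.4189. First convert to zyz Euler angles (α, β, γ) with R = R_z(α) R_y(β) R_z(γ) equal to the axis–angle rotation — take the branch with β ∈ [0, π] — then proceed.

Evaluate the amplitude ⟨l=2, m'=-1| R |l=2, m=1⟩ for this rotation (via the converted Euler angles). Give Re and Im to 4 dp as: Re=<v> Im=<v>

Axis–angle → zyz. n̂ = (sinθₙcosφₙ, sinθₙsinφₙ, cosθₙ) = (+0.001633, -0.307522, -0.951539), ω = 2.4189.
R = I cosω + sinω [n̂]ₓ + (1−cosω) n̂n̂ᵀ gives
  R = [-0.750023, +0.628476, -0.206117; -0.630233, -0.584527, +0.511012; +0.200678, +0.513173, +0.834495]
β = atan2(√(R₁₃²+R₂₃²), R₃₃) = 0.583580; α = atan2(R₂₃, R₁₃) mod 2π = 1.954188; γ = atan2(R₃₂, −R₃₁) mod 2π = 1.943566
D^2_{-1,1}(1.9542,0.5836,1.9436) = e^{-i·-1·1.9542}·d^2_{-1,1}(0.5836)·e^{-i·1·1.9436}. Compute d first:
With c≡cos(β/2)=0.957730 and s≡sin(β/2)=0.287667, N=[1·6·6·1]^{1/2}=6.000000
k: max(0,(1)−(-1))=2 … min(2+(1),2−(-1))=3
  k=2: (−1)^0·6.0000/(2)·0.9577^2·0.2877^2 = +0.227713
  k=3: (−1)^1·6.0000/(6)·0.9577^0·0.2877^4 = -0.006848
d^2_{-1,1}(0.5836) = +0.227713 -0.006848 = +0.220865
D = (-0.374068+0.927401i)·(+0.220865)·(-0.364196-0.931322i) = +0.220853+0.002346i

Re=0.2209 Im=0.0023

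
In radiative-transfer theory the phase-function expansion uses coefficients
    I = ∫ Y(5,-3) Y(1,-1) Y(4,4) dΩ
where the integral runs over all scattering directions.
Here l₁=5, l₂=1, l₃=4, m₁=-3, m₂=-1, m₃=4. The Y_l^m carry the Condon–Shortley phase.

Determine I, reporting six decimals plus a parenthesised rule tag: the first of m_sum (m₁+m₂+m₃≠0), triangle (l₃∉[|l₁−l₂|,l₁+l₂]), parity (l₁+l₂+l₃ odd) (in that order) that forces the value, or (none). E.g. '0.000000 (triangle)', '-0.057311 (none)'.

-0.049106 (none)

Rules hold: Σm=0, L=10 even, 4≤4≤6.
N = 11·3·9 = 297
Δ = 2!·8!·0!/11! = 1/495
Racah Σ t=1..1: t=1:−1/576 = -1/576
⇒ 3j(5 1 4; 0 0 0)² = 5/99, sgn -1
Racah Σ t=0..0: t=0:+1/80640 = 1/80640
⇒ 3j(5 1 4; -3 -1 4)² = 1/495, sgn +1
4πI² = N·(3j₀)²·(3jₘ)² = 1/33
I = -1·√(0.030303/4π) = -0.04910640
No selection rule forces the value: the integral is nonzero (none).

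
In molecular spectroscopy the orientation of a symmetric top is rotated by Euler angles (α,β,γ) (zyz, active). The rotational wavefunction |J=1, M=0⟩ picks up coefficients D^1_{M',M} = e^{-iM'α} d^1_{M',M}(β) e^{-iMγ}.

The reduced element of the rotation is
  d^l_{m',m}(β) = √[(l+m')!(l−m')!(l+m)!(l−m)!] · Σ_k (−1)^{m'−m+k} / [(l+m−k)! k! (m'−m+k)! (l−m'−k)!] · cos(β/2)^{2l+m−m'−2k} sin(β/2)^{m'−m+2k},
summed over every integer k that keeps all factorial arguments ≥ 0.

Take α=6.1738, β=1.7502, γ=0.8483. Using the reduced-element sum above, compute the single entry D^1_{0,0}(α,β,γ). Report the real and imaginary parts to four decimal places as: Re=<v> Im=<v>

First d^1_{0,0}(β=1.7502), then the phase factors e^{-i(0)α} and e^{-i(0)γ}:
c=cos(1.750200/2)=0.640920, s=sin(1.750200/2)=0.767608; N=√[1·1·1·1]=1.000000
Admissible k: 0..1 (factorial args all ≥0)
  k=0: (−1)^0·1.0000/(1)·0.6409^2·0.7676^0 = +0.410779
  k=1: (−1)^1·1.0000/(1)·0.6409^0·0.7676^2 = -0.589221
d^1_{0,0}(1.7502) = +0.410779 -0.589221 = -0.178443
Attach z-rotation phases: D = e^{-i(0)(6.1738)}·(-0.178443)·e^{-i(0)(0.8483)} = -0.178443+0.000000i

Re=-0.1784 Im=0.0000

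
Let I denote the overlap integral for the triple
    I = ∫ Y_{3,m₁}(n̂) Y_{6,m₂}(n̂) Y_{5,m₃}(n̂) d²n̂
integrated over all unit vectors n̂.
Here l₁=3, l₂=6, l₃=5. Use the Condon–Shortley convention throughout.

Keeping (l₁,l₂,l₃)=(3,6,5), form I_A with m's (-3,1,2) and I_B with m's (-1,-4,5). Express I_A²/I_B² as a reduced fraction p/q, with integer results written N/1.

Shared (l₁,l₂,l₃)=(3,6,5): N and (l;000)² cancel in I_A²/I_B².
A: Δ = 4!·2!·8!/15! = 1/675675; Racah Σ t=4..4: t=4:+1/34560 = 1/34560; ⇒ 3j(3 6 5; -3 1 2)² = 7/429, sgn -1
B: Δ = 4!·2!·8!/15! = 1/675675; Racah Σ t=2..2: t=2:+1/322560 = 1/322560; ⇒ 3j(3 6 5; -1 -4 5)² = 18/1001, sgn +1
I_A²/I_B² = (7/429)/(18/1001) = 49/54

49/54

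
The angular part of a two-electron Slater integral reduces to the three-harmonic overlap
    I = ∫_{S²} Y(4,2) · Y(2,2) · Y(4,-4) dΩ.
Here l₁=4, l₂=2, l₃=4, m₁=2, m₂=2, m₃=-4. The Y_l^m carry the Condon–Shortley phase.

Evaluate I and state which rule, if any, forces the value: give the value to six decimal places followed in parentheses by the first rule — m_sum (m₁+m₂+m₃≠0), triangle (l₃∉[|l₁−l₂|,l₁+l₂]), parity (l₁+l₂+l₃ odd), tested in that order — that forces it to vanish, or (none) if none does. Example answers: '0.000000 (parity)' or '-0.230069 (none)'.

-0.106180 (none)

Rules hold: Σm=0, L=10 even, 2≤4≤6.
N = 9·5·9 = 405
Δ = 2!·6!·2!/11! = 1/13860
Racah Σ t=0..2: t=0:+1/192 t=1:−1/36 t=2:+1/192 = -5/288
⇒ 3j(4 2 4; 0 0 0)² = 20/693, sgn -1
Racah Σ t=2..2: t=2:+1/2880 = 1/2880
⇒ 3j(4 2 4; 2 2 -4)² = 2/165, sgn +1
4πI² = N·(3j₀)²·(3jₘ)² = 120/847
I = -1·√(0.141677/4π) = -0.10618031
No selection rule forces the value: the integral is nonzero (none).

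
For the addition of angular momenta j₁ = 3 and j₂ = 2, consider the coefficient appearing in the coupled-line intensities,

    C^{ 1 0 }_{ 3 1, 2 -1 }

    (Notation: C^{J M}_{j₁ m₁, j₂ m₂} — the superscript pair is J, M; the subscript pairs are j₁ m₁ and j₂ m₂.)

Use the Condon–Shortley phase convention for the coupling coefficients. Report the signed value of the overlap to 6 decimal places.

-0.478091  (= −√(8/35))

√[3·4!2!0!/7! · 4!2!1!3!1!1!] = √(288/35)
  +(−1)^1/∏(1,3,1,0,1,0)! = -1/6  (running -1/6)
⟨..|..⟩ = √(288/35)·(-1/6) = -0.478091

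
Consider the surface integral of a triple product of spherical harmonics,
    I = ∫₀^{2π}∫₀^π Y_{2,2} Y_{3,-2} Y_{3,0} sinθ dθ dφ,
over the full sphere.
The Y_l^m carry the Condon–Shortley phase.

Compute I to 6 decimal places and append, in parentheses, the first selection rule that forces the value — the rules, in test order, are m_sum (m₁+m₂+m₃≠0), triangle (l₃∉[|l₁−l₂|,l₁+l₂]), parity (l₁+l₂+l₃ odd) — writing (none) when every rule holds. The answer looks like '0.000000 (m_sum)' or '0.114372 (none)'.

m-sum 0 ✓  L=8 even ✓  1≤3≤5 ✓
Π(2lᵢ+1) = 5×7×7 = 245
triangle coeff Δ(2,3,3) = 1/3780
Σ_t [0,2]: t=0:+1/24 t=1:−1/4 t=2:+1/24 = -1/6
(3j)²=4/105 [(2 3 3; 0 0 0)], sign=+1
Σ_t [0,0]: t=0:+1/24 = 1/24
(3j)²=1/21 [(2 3 3; 2 -2 0)], sign=-1
⇒ 4πI² = 4/9
I = (-1)√(4/9/(4π)) = -0.18806319
No selection rule forces the value: the integral is nonzero (none).

-0.188063 (none)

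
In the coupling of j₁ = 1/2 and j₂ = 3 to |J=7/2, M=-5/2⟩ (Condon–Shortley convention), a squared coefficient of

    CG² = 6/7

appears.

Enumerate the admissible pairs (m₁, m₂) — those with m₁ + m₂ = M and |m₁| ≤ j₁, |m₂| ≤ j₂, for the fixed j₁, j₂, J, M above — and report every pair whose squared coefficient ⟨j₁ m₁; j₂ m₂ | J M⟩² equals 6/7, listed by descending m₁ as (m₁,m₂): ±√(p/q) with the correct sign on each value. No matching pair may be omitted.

Admissible pairs with m₁+m₂ = M = -5/2: (-1/2,-2), (1/2,-3)
  (m₁,m₂)=(1/2,-3): CG² = 1/7, CG = +√(1/7)
  (m₁,m₂)=(-1/2,-2): CG² = 6/7, CG = +√(6/7)   ← matches the target
Pairs with CG² = 6/7: (-1/2,-2): +√(6/7)

(-1/2,-2): +√(6/7)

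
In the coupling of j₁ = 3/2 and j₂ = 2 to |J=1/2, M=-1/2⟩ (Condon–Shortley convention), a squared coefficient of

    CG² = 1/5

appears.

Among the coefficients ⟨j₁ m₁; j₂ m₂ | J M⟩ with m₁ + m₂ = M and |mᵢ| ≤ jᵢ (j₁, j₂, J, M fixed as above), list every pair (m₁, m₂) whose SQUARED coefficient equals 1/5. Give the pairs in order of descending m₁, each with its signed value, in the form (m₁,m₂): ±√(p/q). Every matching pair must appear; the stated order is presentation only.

Admissible pairs with m₁+m₂ = M = -1/2: (-3/2,1), (-1/2,0), (1/2,-1), (3/2,-2)
  (m₁,m₂)=(3/2,-2): CG² = 2/5, CG = +√(2/5)
  (m₁,m₂)=(1/2,-1): CG² = 3/10, CG = −√(3/10)
  (m₁,m₂)=(-1/2,0): CG² = 1/5, CG = +√(1/5)   ← matches the target
  (m₁,m₂)=(-3/2,1): CG² = 1/10, CG = −√(1/10)
Pairs with CG² = 1/5: (-1/2,0): +√(1/5)

(-1/2,0): +√(1/5)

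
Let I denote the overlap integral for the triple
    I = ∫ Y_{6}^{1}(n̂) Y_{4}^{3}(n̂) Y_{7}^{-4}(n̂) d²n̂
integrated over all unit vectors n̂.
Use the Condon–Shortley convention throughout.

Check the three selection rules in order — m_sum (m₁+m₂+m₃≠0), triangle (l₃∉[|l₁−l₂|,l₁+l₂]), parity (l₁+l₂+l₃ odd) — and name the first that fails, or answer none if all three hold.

parity

Σmᵢ = 0  ✓
l₃∈[|l₁−l₂|,l₁+l₂]=[2,10], have l₃=7  ✓
Σlᵢ = 17 ⇒ odd  ✗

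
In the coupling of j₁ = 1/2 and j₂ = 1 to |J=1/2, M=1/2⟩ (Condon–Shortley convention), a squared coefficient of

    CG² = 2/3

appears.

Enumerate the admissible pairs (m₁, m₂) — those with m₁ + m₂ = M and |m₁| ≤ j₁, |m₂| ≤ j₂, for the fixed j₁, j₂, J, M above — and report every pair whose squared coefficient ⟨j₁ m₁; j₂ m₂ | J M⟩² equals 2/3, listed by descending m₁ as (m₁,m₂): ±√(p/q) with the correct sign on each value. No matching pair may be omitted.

(-1/2,1): −√(2/3)

Admissible pairs with m₁+m₂ = M = 1/2: (-1/2,1), (1/2,0)
  (m₁,m₂)=(1/2,0): CG² = 1/3, CG = +√(1/3)
  (m₁,m₂)=(-1/2,1): CG² = 2/3, CG = −√(2/3)   ← matches the target
Pairs with CG² = 2/3: (-1/2,1): −√(2/3)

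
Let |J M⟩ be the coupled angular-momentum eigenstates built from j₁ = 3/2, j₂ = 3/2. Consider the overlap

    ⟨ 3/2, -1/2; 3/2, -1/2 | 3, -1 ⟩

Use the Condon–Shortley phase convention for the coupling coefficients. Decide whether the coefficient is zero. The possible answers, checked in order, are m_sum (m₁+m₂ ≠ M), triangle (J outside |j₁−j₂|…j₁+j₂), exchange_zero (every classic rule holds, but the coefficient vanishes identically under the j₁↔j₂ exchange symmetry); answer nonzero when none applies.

nonzero

m-sum: m₁+m₂ = -1/2+(-1/2) = -1, M = -1  ✓
triangle: |j₁−j₂| = 0 ≤ J = 3 ≤ j₁+j₂ = 3  ✓
exchange: j₁=j₂, m₁=m₂ with (−1)^(j₁+j₂−J) = (−1)^0 = +1 — symmetry imposes no zero
value check: CG = +√(3/5) = +0.774597 ≠ 0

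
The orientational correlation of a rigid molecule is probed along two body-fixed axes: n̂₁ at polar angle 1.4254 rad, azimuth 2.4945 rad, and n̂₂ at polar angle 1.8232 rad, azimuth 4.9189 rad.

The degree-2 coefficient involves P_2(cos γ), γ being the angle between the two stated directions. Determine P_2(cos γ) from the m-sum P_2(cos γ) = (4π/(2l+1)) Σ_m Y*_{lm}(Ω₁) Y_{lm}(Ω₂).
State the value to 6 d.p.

Summing Y*_{l m}(θ₁,φ₁)·Y_{l m}(θ₂,φ₂) over m ∈ [−2, 2]; prefactor 4π/(2·2+1) = 2.513274:
  m=-2: Y*=0.10328 - 0.36379j  Y=-0.33173 + 0.14537j  product 0.01863 + 0.13569j
  m=-1: Y*=-0.08836 + 0.06677j  Y=-0.03831 - 0.18285j  product 0.01559 + 0.01360j
  m=+0: Y*=-0.29553 + 0.00000j  Y=-0.25638 + 0.00000j  product 0.07577 + 0.00000j
  m=+1: Y*=0.08836 + 0.06677j  Y=0.03831 - 0.18285j  product 0.01559 - 0.01360j
  m=+2: Y*=0.10328 + 0.36379j  Y=-0.33173 - 0.14537j  product 0.01863 - 0.13569j
Σ over m = 0.14421 + 0.00000j; ×(4π/5) → 0.36243 + 0.00000j. Real part: 0.362429

0.362429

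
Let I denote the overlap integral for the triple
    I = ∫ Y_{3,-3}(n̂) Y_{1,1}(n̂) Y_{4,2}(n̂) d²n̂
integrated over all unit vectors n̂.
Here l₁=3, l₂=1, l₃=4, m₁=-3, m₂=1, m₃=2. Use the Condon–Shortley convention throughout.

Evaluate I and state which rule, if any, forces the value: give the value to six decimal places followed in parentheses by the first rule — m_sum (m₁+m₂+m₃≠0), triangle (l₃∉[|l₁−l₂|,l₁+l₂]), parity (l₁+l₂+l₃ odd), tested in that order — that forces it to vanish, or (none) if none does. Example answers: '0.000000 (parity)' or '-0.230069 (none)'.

0.061558 (none)

Rules hold: Σm=0, L=8 even, 2≤4≤4.
N = 7·3·9 = 189
Δ = 0!·6!·2!/9! = 1/252
Racah Σ t=0..0: t=0:+1/36 = 1/36
⇒ 3j(3 1 4; 0 0 0)² = 4/63, sgn +1
Racah Σ t=0..0: t=0:+1/1440 = 1/1440
⇒ 3j(3 1 4; -3 1 2)² = 1/252, sgn +1
4πI² = N·(3j₀)²·(3jₘ)² = 1/21
I = +1·√(0.047619/4π) = 0.06155813
No selection rule forces the value: the integral is nonzero (none).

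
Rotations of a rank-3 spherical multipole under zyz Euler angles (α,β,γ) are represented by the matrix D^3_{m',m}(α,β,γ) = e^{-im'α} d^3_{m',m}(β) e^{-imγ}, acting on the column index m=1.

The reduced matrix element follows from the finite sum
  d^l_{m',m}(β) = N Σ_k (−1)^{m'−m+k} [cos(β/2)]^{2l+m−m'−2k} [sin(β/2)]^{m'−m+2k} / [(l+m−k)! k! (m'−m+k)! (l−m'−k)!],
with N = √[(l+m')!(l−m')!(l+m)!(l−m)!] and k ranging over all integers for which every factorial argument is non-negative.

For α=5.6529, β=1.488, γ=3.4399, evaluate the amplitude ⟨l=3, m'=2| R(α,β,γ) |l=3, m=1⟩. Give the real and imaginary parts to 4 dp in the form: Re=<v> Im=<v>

Split into d^3_{2,1}(β=1.4880) × two z-phases.
With c≡cos(β/2)=0.735766 and s≡sin(β/2)=0.677236, N=[120·1·24·2]^{1/2}=75.894664
k: max(0,(1)−(2))=0 … min(3+(1),3−(2))=1
  k=0: (−1)^1·75.8947/(24)·0.7358^5·0.6772^1 = -0.461782
  k=1: (−1)^2·75.8947/(12)·0.7358^3·0.6772^3 = +0.782473
d^3_{2,1}(1.4880) = -0.461782 +0.782473 = +0.320690
D = (+0.305274+0.952265i)·(+0.320690)·(-0.955835+0.293903i) = -0.183327-0.263122i

Re=-0.1833 Im=-0.2631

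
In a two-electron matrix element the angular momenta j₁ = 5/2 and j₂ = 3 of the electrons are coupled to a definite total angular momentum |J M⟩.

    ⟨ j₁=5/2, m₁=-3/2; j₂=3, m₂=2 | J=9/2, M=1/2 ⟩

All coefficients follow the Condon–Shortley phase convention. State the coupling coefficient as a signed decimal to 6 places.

√[10·1!4!5!/11! · 1!4!5!1!5!4!] = √(460800/77)
  +(−1)^0/∏(0,1,4,5,0,0)! = 1/2880  (running 1/2880)
  +(−1)^1/∏(1,0,3,4,1,1)! = -1/144  (running -19/2880)
⟨..|..⟩ = √(460800/77)·(-19/2880) = -0.510355

−√(361/1386) = -0.510355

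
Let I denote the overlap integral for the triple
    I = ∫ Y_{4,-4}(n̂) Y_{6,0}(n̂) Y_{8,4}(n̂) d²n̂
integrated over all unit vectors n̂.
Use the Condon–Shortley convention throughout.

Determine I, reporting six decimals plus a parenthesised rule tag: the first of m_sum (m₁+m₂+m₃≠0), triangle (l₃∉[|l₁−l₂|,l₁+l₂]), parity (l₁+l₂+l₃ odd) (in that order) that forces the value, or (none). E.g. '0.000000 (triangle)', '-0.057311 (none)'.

m-sum 0 ✓  L=18 even ✓  2≤8≤10 ✓
Π(2lᵢ+1) = 9×13×17 = 1989
triangle coeff Δ(4,6,8) = 1/23279256
Σ_t [0,2]: t=0:+1/1658880 t=1:−1/518400 t=2:+1/1658880 = -1/1382400
(3j)²=504/46189 [(4 6 8; 0 0 0)], sign=-1
Σ_t [2,2]: t=2:+1/24883200 = 1/24883200
(3j)²=70/4199 [(4 6 8; -4 0 4)], sign=+1
⇒ 4πI² = 317520/877591
I = (-1)√(317520/877591/(4π)) = -0.16968151
No selection rule forces the value: the integral is nonzero (none).

-0.169682 (none)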